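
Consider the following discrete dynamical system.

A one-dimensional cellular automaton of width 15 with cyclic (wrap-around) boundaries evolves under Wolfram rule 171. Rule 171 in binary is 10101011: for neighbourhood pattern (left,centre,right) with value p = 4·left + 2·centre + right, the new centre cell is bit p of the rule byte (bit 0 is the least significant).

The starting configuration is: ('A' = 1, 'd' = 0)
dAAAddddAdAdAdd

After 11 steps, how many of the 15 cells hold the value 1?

9

[0] dAAAddddAdAdAdd
[1] AAAddAAAdAdAddA
[2] AAddAAAdAdAddAA
[3] AddAAAdAdAddAAA
[4] ddAAAdAdAddAAAA
[5] dAAAdAdAddAAAAd
[6] AAAdAdAddAAAAdd
[7] AAdAdAddAAAAddA
[8] AdAdAddAAAAddAA
[9] dAdAddAAAAddAAA
[10] AdAddAAAAddAAAd
[11] dAddAAAAddAAAdA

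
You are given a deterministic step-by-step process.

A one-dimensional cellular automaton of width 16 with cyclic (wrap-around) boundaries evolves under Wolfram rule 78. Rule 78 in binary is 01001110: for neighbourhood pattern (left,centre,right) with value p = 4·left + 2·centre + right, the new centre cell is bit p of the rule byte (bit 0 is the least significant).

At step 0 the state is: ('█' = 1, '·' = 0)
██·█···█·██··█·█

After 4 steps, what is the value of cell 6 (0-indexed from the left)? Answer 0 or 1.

0

step 0: ██·█···█·██··█·█
step 1: ·█·█··██·██·██·█
step 2: ·█·█·███·██·██·█
step 3: ·█·█·█·█·██·██·█
step 4: ·█·█·█·█·██·██·█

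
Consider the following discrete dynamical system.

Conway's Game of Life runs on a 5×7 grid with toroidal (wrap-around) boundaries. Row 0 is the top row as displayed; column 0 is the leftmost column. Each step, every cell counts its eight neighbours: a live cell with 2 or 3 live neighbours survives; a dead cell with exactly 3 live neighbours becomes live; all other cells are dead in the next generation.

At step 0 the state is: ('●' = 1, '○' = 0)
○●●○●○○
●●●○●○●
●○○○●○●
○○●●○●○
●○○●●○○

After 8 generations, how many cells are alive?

k=0  ○●●○●○○
●●●○●○●
●○○○●○●
○○●●○●○
●○○●●○○
k=1  ○○○○●○●
○○●○●○●
○○○○●○○
●●●○○●○
○○○○○●○
k=2  ○○○●●○●
○○○○●○○
●○●○●○●
○●○○●●●
●●○○●●○
k=3  ●○○●○○●
●○○○●○●
●●○○●○●
○○●○○○○
○●●○○○○
k=4  ○○●●○●●
○○○●●○○
○●○●○○●
○○●●○○○
●●●●○○○
k=5  ●○○○○●●
●○○○○○●
○○○○○○○
○○○○●○○
●○○○○○●
k=6  ○●○○○●○
●○○○○●○
○○○○○○○
○○○○○○○
●○○○○○○
k=7  ●●○○○○○
○○○○○○●
○○○○○○○
○○○○○○○
○○○○○○○
k=8  ●○○○○○○
●○○○○○○
○○○○○○○
○○○○○○○
○○○○○○○

2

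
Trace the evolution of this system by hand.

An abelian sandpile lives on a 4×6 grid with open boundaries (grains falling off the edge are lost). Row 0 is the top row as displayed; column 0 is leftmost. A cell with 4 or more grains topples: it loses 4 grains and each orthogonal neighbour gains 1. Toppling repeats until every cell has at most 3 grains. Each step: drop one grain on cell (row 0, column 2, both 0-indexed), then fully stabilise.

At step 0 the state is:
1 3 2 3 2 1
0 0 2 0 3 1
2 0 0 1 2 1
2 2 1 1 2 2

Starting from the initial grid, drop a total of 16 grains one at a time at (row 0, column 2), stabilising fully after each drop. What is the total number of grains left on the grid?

t=0: 1 3 2 3 2 1
0 0 2 0 3 1
2 0 0 1 2 1
2 2 1 1 2 2
t=1: 1 3 3 3 2 1
0 0 2 0 3 1
2 0 0 1 2 1
2 2 1 1 2 2
t=2: 2 0 2 0 3 1
0 1 3 1 3 1
2 0 0 1 2 1
2 2 1 1 2 2
t=3: 2 0 3 0 3 1
0 1 3 1 3 1
2 0 0 1 2 1
2 2 1 1 2 2
t=4: 2 1 1 1 3 1
0 2 0 2 3 1
2 0 1 1 2 1
2 2 1 1 2 2
t=5: 2 1 2 1 3 1
0 2 0 2 3 1
2 0 1 1 2 1
2 2 1 1 2 2
t=6: 2 1 3 1 3 1
0 2 0 2 3 1
2 0 1 1 2 1
2 2 1 1 2 2
t=7: 2 2 0 2 3 1
0 2 1 2 3 1
2 0 1 1 2 1
2 2 1 1 2 2
t=8: 2 2 1 2 3 1
0 2 1 2 3 1
2 0 1 1 2 1
2 2 1 1 2 2
t=9: 2 2 2 2 3 1
0 2 1 2 3 1
2 0 1 1 2 1
2 2 1 1 2 2
t=10: 2 2 3 2 3 1
0 2 1 2 3 1
2 0 1 1 2 1
2 2 1 1 2 2
t=11: 2 3 0 3 3 1
0 2 2 2 3 1
2 0 1 1 2 1
2 2 1 1 2 2
t=12: 2 3 1 3 3 1
0 2 2 2 3 1
2 0 1 1 2 1
2 2 1 1 2 2
t=13: 2 3 2 3 3 1
0 2 2 2 3 1
2 0 1 1 2 1
2 2 1 1 2 2
t=14: 2 3 3 3 3 1
0 2 2 2 3 1
2 0 1 1 2 1
2 2 1 1 2 2
t=15: 3 1 3 2 1 2
1 0 1 1 1 2
2 1 2 2 3 1
2 2 1 1 2 2
t=16: 3 2 0 3 1 2
1 0 2 1 1 2
2 1 2 2 3 1
2 2 1 1 2 2

39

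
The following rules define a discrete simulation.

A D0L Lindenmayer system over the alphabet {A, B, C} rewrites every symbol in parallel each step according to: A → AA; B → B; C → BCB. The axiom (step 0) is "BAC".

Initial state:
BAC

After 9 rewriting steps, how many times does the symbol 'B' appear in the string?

0) BAC
1) BAABCB
2) BAAAABBCBB
3) BAAAAAAAABBBCBBB
4) BAAAAAAAAAAAAAAAABBBBCBBBB
5) BAAAAAAAAAAAAAAAAAAAAAAAAAAAAAAAABBBBBCBBBBB
6) BAAAAAAAAAAAAAAAAAAAAAAAAAAAAAAAAAAAAAAAAAAAAAAAAAAAAAAAAAAAAAAAABBBBBBCBBBBBB
7) BAAAAAAAAAAAAAAAAAAAAAAAAAAAAAAAAAAAAAAAAAAAAAAAAAAAAAAAAA…AAAAAAAAAAAAAAAAAAAAAAAAAAAAAAAAAAAAAAAAAAABBBBBBBCBBBBBBB  (len 144)
8) BAAAAAAAAAAAAAAAAAAAAAAAAAAAAAAAAAAAAAAAAAAAAAAAAAAAAAAAAA…AAAAAAAAAAAAAAAAAAAAAAAAAAAAAAAAAAAAAAAAABBBBBBBBCBBBBBBBB  (len 274)
9) BAAAAAAAAAAAAAAAAAAAAAAAAAAAAAAAAAAAAAAAAAAAAAAAAAAAAAAAAA…AAAAAAAAAAAAAAAAAAAAAAAAAAAAAAAAAAAAAAABBBBBBBBBCBBBBBBBBB  (len 532)

19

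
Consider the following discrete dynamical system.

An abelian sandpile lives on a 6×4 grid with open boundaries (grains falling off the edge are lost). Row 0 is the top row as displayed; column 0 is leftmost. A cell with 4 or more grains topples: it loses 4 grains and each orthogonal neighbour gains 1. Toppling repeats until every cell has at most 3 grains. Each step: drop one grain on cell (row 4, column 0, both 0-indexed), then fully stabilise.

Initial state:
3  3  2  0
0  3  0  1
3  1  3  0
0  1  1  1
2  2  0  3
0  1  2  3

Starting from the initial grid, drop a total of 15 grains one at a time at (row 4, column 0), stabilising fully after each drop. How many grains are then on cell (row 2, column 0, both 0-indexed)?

step 0: 3  3  2  0
0  3  0  1
3  1  3  0
0  1  1  1
2  2  0  3
0  1  2  3
step 1: 3  3  2  0
0  3  0  1
3  1  3  0
0  1  1  1
3  2  0  3
0  1  2  3
step 2: 3  3  2  0
0  3  0  1
3  1  3  0
1  1  1  1
0  3  0  3
1  1  2  3
step 3: 3  3  2  0
0  3  0  1
3  1  3  0
1  1  1  1
1  3  0  3
1  1  2  3
step 4: 3  3  2  0
0  3  0  1
3  1  3  0
1  1  1  1
2  3  0  3
1  1  2  3
step 5: 3  3  2  0
0  3  0  1
3  1  3  0
1  1  1  1
3  3  0  3
1  1  2  3
step 6: 3  3  2  0
0  3  0  1
3  1  3  0
2  2  1  1
1  0  1  3
2  2  2  3
step 7: 3  3  2  0
0  3  0  1
3  1  3  0
2  2  1  1
2  0  1  3
2  2  2  3
step 8: 3  3  2  0
0  3  0  1
3  1  3  0
2  2  1  1
3  0  1  3
2  2  2  3
step 9: 3  3  2  0
0  3  0  1
3  1  3  0
3  2  1  1
0  1  1  3
3  2  2  3
step 10: 3  3  2  0
0  3  0  1
3  1  3  0
3  2  1  1
1  1  1  3
3  2  2  3
step 11: 3  3  2  0
0  3  0  1
3  1  3  0
3  2  1  1
2  1  1  3
3  2  2  3
step 12: 3  3  2  0
0  3  0  1
3  1  3  0
3  2  1  1
3  1  1  3
3  2  2  3
step 13: 3  3  2  0
1  3  0  1
0  2  3  0
1  3  1  1
2  2  1  3
0  3  2  3
step 14: 3  3  2  0
1  3  0  1
0  2  3  0
1  3  1  1
3  2  1  3
0  3  2  3
step 15: 3  3  2  0
1  3  0  1
0  2  3  0
2  3  1  1
0  3  1  3
1  3  2  3

0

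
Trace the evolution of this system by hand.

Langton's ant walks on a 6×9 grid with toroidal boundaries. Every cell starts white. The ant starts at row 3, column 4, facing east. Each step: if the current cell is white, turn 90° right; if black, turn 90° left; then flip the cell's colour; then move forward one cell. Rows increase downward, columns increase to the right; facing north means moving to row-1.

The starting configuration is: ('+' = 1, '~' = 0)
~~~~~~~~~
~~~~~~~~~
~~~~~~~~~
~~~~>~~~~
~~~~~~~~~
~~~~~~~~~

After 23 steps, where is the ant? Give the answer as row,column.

step 0: ~~~~~~~~~
~~~~~~~~~
~~~~~~~~~
~~~~>~~~~
~~~~~~~~~
~~~~~~~~~
step 1: ~~~~~~~~~
~~~~~~~~~
~~~~~~~~~
~~~~+~~~~
~~~~v~~~~
~~~~~~~~~
step 2: ~~~~~~~~~
~~~~~~~~~
~~~~~~~~~
~~~~+~~~~
~~~<+~~~~
~~~~~~~~~
step 3: ~~~~~~~~~
~~~~~~~~~
~~~~~~~~~
~~~^+~~~~
~~~++~~~~
~~~~~~~~~
step 4: ~~~~~~~~~
~~~~~~~~~
~~~~~~~~~
~~~+>~~~~
~~~++~~~~
~~~~~~~~~
step 5: ~~~~~~~~~
~~~~~~~~~
~~~~^~~~~
~~~+~~~~~
~~~++~~~~
~~~~~~~~~
step 6: ~~~~~~~~~
~~~~~~~~~
~~~~+>~~~
~~~+~~~~~
~~~++~~~~
~~~~~~~~~
step 7: ~~~~~~~~~
~~~~~~~~~
~~~~++~~~
~~~+~v~~~
~~~++~~~~
~~~~~~~~~
step 8: ~~~~~~~~~
~~~~~~~~~
~~~~++~~~
~~~+<+~~~
~~~++~~~~
~~~~~~~~~
step 9: ~~~~~~~~~
~~~~~~~~~
~~~~^+~~~
~~~+++~~~
~~~++~~~~
~~~~~~~~~
step 10: ~~~~~~~~~
~~~~~~~~~
~~~<~+~~~
~~~+++~~~
~~~++~~~~
~~~~~~~~~
step 11: ~~~~~~~~~
~~~^~~~~~
~~~+~+~~~
~~~+++~~~
~~~++~~~~
~~~~~~~~~
step 12: ~~~~~~~~~
~~~+>~~~~
~~~+~+~~~
~~~+++~~~
~~~++~~~~
~~~~~~~~~
step 13: ~~~~~~~~~
~~~++~~~~
~~~+v+~~~
~~~+++~~~
~~~++~~~~
~~~~~~~~~
step 14: ~~~~~~~~~
~~~++~~~~
~~~<++~~~
~~~+++~~~
~~~++~~~~
~~~~~~~~~
step 15: ~~~~~~~~~
~~~++~~~~
~~~~++~~~
~~~v++~~~
~~~++~~~~
~~~~~~~~~
step 16: ~~~~~~~~~
~~~++~~~~
~~~~++~~~
~~~~>+~~~
~~~++~~~~
~~~~~~~~~
step 17: ~~~~~~~~~
~~~++~~~~
~~~~^+~~~
~~~~~+~~~
~~~++~~~~
~~~~~~~~~
step 18: ~~~~~~~~~
~~~++~~~~
~~~<~+~~~
~~~~~+~~~
~~~++~~~~
~~~~~~~~~
step 19: ~~~~~~~~~
~~~^+~~~~
~~~+~+~~~
~~~~~+~~~
~~~++~~~~
~~~~~~~~~
step 20: ~~~~~~~~~
~~<~+~~~~
~~~+~+~~~
~~~~~+~~~
~~~++~~~~
~~~~~~~~~
step 21: ~~^~~~~~~
~~+~+~~~~
~~~+~+~~~
~~~~~+~~~
~~~++~~~~
~~~~~~~~~
step 22: ~~+>~~~~~
~~+~+~~~~
~~~+~+~~~
~~~~~+~~~
~~~++~~~~
~~~~~~~~~
step 23: ~~++~~~~~
~~+v+~~~~
~~~+~+~~~
~~~~~+~~~
~~~++~~~~
~~~~~~~~~

1,3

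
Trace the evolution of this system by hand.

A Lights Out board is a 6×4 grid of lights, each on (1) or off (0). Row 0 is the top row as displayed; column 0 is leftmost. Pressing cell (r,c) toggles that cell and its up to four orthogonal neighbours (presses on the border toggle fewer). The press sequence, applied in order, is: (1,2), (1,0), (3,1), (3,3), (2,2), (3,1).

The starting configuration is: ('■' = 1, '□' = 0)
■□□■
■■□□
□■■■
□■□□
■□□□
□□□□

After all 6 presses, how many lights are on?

11

step 0: ■□□■
■■□□
□■■■
□■□□
■□□□
□□□□
step 1: ■□■■
■□■■
□■□■
□■□□
■□□□
□□□□
step 2: □□■■
□■■■
■■□■
□■□□
■□□□
□□□□
step 3: □□■■
□■■■
■□□■
■□■□
■■□□
□□□□
step 4: □□■■
□■■■
■□□□
■□□■
■■□■
□□□□
step 5: □□■■
□■□■
■■■■
■□■■
■■□■
□□□□
step 6: □□■■
□■□■
■□■■
□■□■
■□□■
□□□□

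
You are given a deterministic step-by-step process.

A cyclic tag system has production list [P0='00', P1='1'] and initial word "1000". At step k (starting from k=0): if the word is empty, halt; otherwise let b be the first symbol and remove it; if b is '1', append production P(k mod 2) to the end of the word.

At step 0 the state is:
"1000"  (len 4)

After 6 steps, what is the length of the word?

0

0) "1000"  (len 4)
1) "00000"  (len 5)
2) "0000"  (len 4)
3) "000"  (len 3)
4) "00"  (len 2)
5) "0"  (len 1)
6) (halted — word empty)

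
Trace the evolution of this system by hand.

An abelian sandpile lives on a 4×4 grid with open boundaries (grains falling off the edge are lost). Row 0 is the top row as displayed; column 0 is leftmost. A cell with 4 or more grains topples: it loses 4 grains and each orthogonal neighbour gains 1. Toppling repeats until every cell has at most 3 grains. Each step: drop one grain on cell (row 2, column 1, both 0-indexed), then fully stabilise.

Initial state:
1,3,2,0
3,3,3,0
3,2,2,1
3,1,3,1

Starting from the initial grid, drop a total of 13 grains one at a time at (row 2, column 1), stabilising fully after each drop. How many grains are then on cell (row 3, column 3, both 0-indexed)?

2

gen 0: 1,3,2,0
3,3,3,0
3,2,2,1
3,1,3,1
gen 1: 1,3,2,0
3,3,3,0
3,3,2,1
3,1,3,1
gen 2: 3,2,0,1
2,0,3,1
3,1,2,2
1,1,1,2
gen 3: 3,2,0,1
2,0,3,1
3,2,2,2
1,1,1,2
gen 4: 3,2,0,1
2,0,3,1
3,3,2,2
1,1,1,2
gen 5: 3,2,0,1
3,1,3,1
0,1,3,2
2,2,1,2
gen 6: 3,2,0,1
3,1,3,1
0,2,3,2
2,2,1,2
gen 7: 3,2,0,1
3,1,3,1
0,3,3,2
2,2,1,2
gen 8: 3,2,1,1
3,3,0,2
1,1,1,3
2,3,2,2
gen 9: 3,2,1,1
3,3,0,2
1,2,1,3
2,3,2,2
gen 10: 3,2,1,1
3,3,0,2
1,3,1,3
2,3,2,2
gen 11: 1,0,2,1
1,2,1,2
3,2,2,3
3,0,3,2
gen 12: 1,0,2,1
1,2,1,2
3,3,2,3
3,0,3,2
gen 13: 1,0,2,1
2,3,1,2
1,1,3,3
0,2,3,2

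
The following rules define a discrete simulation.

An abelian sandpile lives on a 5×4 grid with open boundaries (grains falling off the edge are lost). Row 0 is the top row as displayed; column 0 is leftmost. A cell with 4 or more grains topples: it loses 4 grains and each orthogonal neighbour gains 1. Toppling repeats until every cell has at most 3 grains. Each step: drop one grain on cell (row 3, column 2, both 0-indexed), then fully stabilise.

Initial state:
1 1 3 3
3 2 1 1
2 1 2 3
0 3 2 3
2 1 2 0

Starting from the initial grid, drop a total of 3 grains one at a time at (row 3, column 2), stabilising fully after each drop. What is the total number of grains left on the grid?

36

gen 0: 1 1 3 3
3 2 1 1
2 1 2 3
0 3 2 3
2 1 2 0
gen 1: 1 1 3 3
3 2 1 1
2 1 2 3
0 3 3 3
2 1 2 0
gen 2: 1 1 3 3
3 2 2 2
2 3 0 1
1 0 3 1
2 2 3 1
gen 3: 1 1 3 3
3 2 2 2
2 3 1 1
1 1 1 2
2 3 0 2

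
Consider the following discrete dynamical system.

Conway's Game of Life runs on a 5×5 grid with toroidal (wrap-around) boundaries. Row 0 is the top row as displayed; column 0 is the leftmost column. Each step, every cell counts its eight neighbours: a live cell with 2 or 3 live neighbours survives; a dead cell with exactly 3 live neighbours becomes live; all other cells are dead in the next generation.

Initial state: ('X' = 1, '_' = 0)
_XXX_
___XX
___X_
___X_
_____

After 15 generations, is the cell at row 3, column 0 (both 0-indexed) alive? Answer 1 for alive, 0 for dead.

0

k=0  _XXX_
___XX
___X_
___X_
_____
k=1  __XXX
____X
__XX_
_____
___X_
k=2  __X_X
____X
___X_
__XX_
__XXX
k=3  X_X_X
____X
__XXX
_____
_X__X
k=4  _X__X
_XX__
___XX
X_X_X
_X_XX
k=5  _X__X
_XX_X
____X
_XX__
_X___
k=6  _X_X_
_XX_X
_____
XXX__
_X___
k=7  _X_X_
XXXX_
___X_
XXX__
_____
k=8  XX_XX
XX_X_
___X_
_XX__
X____
k=9  ___X_
_X_X_
X__XX
_XX__
___X_
k=10  ___XX
X__X_
X__XX
XXX__
___X_
k=11  __XX_
X_X__
___X_
XXX__
XX_X_
k=12  X__X_
_XX_X
X__XX
X__X_
X__X_
k=13  X__X_
_XX__
_____
XXXX_
XXXX_
k=14  X__X_
_XX__
X__X_
X__X_
_____
k=15  _XX__
XXXX_
X__X_
_____
_____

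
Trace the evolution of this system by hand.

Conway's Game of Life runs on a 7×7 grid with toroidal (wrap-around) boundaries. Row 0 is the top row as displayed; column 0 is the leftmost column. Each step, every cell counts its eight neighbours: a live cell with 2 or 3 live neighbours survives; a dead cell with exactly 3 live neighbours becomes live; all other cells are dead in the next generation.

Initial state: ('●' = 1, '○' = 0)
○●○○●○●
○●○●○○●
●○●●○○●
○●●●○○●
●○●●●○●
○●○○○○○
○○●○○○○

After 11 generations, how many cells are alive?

k=0  ○●○○●○●
○●○●○○●
●○●●○○●
○●●●○○●
●○●●●○●
○●○○○○○
○○●○○○○
k=1  ○●○●○●○
○●○●●○●
○○○○●●●
○○○○○○○
○○○○●●●
●●○○○○○
●●●○○○○
k=2  ○○○●○●●
○○○●○○●
●○○●●○●
○○○○○○○
●○○○○●●
○○●○○●○
○○○○○○●
k=3  ●○○○●●●
○○●●○○○
●○○●●●●
○○○○●○○
○○○○○●●
●○○○○●○
○○○○●○●
k=4  ●○○○●○●
○●●○○○○
○○●○○●●
●○○●○○○
○○○○●●●
●○○○●○○
○○○○●○○
k=5  ●●○●○●○
○●●●○○○
●○●●○○●
●○○●○○○
●○○●●●●
○○○●●○●
●○○●●○●
k=6  ○○○○○●○
○○○○○○○
●○○○●○●
○○○○○○○
●○●○○○○
○○●○○○○
○●○○○○○
k=7  ○○○○○○○
○○○○○●●
○○○○○○○
●●○○○○●
○●○○○○○
○○●○○○○
○○○○○○○
k=8  ○○○○○○○
○○○○○○○
○○○○○●○
●●○○○○○
○●●○○○○
○○○○○○○
○○○○○○○
k=9  ○○○○○○○
○○○○○○○
○○○○○○○
●●●○○○○
●●●○○○○
○○○○○○○
○○○○○○○
k=10  ○○○○○○○
○○○○○○○
○●○○○○○
●○●○○○○
●○●○○○○
○●○○○○○
○○○○○○○
k=11  ○○○○○○○
○○○○○○○
○●○○○○○
●○●○○○○
●○●○○○○
○●○○○○○
○○○○○○○

6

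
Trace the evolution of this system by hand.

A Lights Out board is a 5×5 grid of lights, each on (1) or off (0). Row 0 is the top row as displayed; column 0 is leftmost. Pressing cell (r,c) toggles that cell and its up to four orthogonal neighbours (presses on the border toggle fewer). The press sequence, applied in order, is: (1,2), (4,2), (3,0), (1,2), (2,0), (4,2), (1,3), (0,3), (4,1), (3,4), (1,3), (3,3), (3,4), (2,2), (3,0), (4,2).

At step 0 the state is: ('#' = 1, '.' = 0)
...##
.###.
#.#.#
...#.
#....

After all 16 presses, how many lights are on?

8

gen 0: ...##
.###.
#.#.#
...#.
#....
gen 1: ..###
.....
#...#
...#.
#....
gen 2: ..###
.....
#...#
..##.
####.
gen 3: ..###
.....
....#
####.
.###.
gen 4: ...##
.###.
..#.#
####.
.###.
gen 5: ...##
####.
###.#
.###.
.###.
gen 6: ...##
####.
###.#
.#.#.
.....
gen 7: ....#
##..#
#####
.#.#.
.....
gen 8: ..##.
##.##
#####
.#.#.
.....
gen 9: ..##.
##.##
#####
...#.
###..
gen 10: ..##.
##.##
####.
....#
###.#
gen 11: ..#..
###..
###..
....#
###.#
gen 12: ..#..
###..
####.
..##.
#####
gen 13: ..#..
###..
#####
..#.#
####.
gen 14: ..#..
##...
#...#
....#
####.
gen 15: ..#..
##...
....#
##..#
.###.
gen 16: ..#..
##...
....#
###.#
.....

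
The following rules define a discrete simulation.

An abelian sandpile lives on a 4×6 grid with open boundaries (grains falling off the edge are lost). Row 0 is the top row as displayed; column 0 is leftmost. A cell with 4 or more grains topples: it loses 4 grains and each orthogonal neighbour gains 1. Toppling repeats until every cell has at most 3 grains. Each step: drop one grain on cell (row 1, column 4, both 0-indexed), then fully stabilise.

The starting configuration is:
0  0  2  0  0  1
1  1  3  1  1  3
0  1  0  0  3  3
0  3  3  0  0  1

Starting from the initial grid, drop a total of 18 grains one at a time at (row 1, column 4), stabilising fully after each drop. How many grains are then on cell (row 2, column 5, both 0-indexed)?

t=0: 0  0  2  0  0  1
1  1  3  1  1  3
0  1  0  0  3  3
0  3  3  0  0  1
t=1: 0  0  2  0  0  1
1  1  3  1  2  3
0  1  0  0  3  3
0  3  3  0  0  1
t=2: 0  0  2  0  0  1
1  1  3  1  3  3
0  1  0  0  3  3
0  3  3  0  0  1
t=3: 0  0  2  0  1  2
1  1  3  2  2  1
0  1  0  1  1  1
0  3  3  0  1  2
t=4: 0  0  2  0  1  2
1  1  3  2  3  1
0  1  0  1  1  1
0  3  3  0  1  2
t=5: 0  0  2  0  2  2
1  1  3  3  0  2
0  1  0  1  2  1
0  3  3  0  1  2
t=6: 0  0  2  0  2  2
1  1  3  3  1  2
0  1  0  1  2  1
0  3  3  0  1  2
t=7: 0  0  2  0  2  2
1  1  3  3  2  2
0  1  0  1  2  1
0  3  3  0  1  2
t=8: 0  0  2  0  2  2
1  1  3  3  3  2
0  1  0  1  2  1
0  3  3  0  1  2
t=9: 0  0  3  1  3  2
1  2  0  1  1  3
0  1  1  2  3  1
0  3  3  0  1  2
t=10: 0  0  3  1  3  2
1  2  0  1  2  3
0  1  1  2  3  1
0  3  3  0  1  2
t=11: 0  0  3  1  3  2
1  2  0  1  3  3
0  1  1  2  3  1
0  3  3  0  1  2
t=12: 0  0  3  2  1  0
1  2  0  2  3  1
0  1  1  3  0  3
0  3  3  0  2  2
t=13: 0  0  3  2  2  0
1  2  0  3  0  2
0  1  1  3  1  3
0  3  3  0  2  2
t=14: 0  0  3  2  2  0
1  2  0  3  1  2
0  1  1  3  1  3
0  3  3  0  2  2
t=15: 0  0  3  2  2  0
1  2  0  3  2  2
0  1  1  3  1  3
0  3  3  0  2  2
t=16: 0  0  3  2  2  0
1  2  0  3  3  2
0  1  1  3  1  3
0  3  3  0  2  2
t=17: 0  0  3  3  3  0
1  2  1  1  1  3
0  1  2  0  3  3
0  3  3  1  2  2
t=18: 0  0  3  3  3  0
1  2  1  1  2  3
0  1  2  0  3  3
0  3  3  1  2  2

3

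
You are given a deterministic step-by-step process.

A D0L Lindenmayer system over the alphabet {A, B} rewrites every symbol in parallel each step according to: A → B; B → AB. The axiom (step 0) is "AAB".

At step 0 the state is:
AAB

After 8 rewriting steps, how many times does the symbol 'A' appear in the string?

47

step 0: AAB
step 1: BBAB
step 2: ABABBAB
step 3: BABBABABBAB
step 4: ABBABABBABBABABBAB
step 5: BABABBABBABABBABABBABBABABBAB
step 6: ABBABBABABBABABBABBABABBABBABABBABABBABBABABBAB
step 7: BABABBABABBABBABABBABBABABBABABBABBABABBABABBABBABABBABBABABBABABBABBABABBAB
step 8: ABBABBABABBABBABABBABABBABBABABBABABBABBABABBABBABABBABABB…BABBABABBABABBABBABABBABABBABBABABBABBABABBABABBABBABABBAB  (len 123)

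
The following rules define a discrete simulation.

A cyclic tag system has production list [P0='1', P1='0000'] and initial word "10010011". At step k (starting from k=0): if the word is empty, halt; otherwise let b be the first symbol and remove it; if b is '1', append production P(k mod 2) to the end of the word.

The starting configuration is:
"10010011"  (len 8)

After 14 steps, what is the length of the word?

t=0: "10010011"  (len 8)
t=1: "00100111"  (len 8)
t=2: "0100111"  (len 7)
t=3: "100111"  (len 6)
t=4: "001110000"  (len 9)
t=5: "01110000"  (len 8)
t=6: "1110000"  (len 7)
t=7: "1100001"  (len 7)
t=8: "1000010000"  (len 10)
t=9: "0000100001"  (len 10)
t=10: "000100001"  (len 9)
t=11: "00100001"  (len 8)
t=12: "0100001"  (len 7)
t=13: "100001"  (len 6)
t=14: "000010000"  (len 9)

9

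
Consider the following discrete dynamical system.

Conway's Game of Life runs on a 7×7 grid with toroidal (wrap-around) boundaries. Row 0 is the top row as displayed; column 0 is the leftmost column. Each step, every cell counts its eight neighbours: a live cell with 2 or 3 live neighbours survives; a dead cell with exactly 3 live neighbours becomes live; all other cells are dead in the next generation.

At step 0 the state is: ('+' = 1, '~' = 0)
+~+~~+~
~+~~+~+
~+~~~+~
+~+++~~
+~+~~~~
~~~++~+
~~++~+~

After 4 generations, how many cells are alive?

gen 0: +~+~~+~
~+~~+~+
~+~~~+~
+~+++~~
+~+~~~~
~~~++~+
~~++~+~
gen 1: +~+~~+~
~++~+~+
~+~~~++
+~+++~+
+~+~~++
~+~~+++
~++~~+~
gen 2: +~~~++~
~~+++~~
~~~~~~~
~~+++~~
~~+~~~~
~~~++~~
~~++~~~
gen 3: ~+~~~+~
~~~+++~
~~~~~~~
~~++~~~
~~+~~~~
~~~~+~~
~~+~~+~
gen 4: ~~++~++
~~~~++~
~~+~~~~
~~++~~~
~~+~~~~
~~~+~~~
~~~~++~

13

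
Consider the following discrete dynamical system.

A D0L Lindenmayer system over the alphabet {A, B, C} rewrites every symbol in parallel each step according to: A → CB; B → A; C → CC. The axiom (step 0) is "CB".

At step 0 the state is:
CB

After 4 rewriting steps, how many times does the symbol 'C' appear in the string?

21

[0] CB
[1] CCA
[2] CCCCCB
[3] CCCCCCCCCCA
[4] CCCCCCCCCCCCCCCCCCCCCB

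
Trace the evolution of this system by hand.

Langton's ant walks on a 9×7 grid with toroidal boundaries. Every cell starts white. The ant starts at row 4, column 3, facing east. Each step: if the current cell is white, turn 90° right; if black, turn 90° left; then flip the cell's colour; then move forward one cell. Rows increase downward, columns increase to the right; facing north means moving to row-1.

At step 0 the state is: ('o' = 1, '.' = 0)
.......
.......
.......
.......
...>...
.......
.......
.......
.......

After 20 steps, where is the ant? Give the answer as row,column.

2,1

gen 0: .......
.......
.......
.......
...>...
.......
.......
.......
.......
gen 1: .......
.......
.......
.......
...o...
...v...
.......
.......
.......
gen 2: .......
.......
.......
.......
...o...
..<o...
.......
.......
.......
gen 3: .......
.......
.......
.......
..^o...
..oo...
.......
.......
.......
gen 4: .......
.......
.......
.......
..o>...
..oo...
.......
.......
.......
gen 5: .......
.......
.......
...^...
..o....
..oo...
.......
.......
.......
gen 6: .......
.......
.......
...o>..
..o....
..oo...
.......
.......
.......
gen 7: .......
.......
.......
...oo..
..o.v..
..oo...
.......
.......
.......
gen 8: .......
.......
.......
...oo..
..o<o..
..oo...
.......
.......
.......
gen 9: .......
.......
.......
...^o..
..ooo..
..oo...
.......
.......
.......
gen 10: .......
.......
.......
..<.o..
..ooo..
..oo...
.......
.......
.......
gen 11: .......
.......
..^....
..o.o..
..ooo..
..oo...
.......
.......
.......
gen 12: .......
.......
..o>...
..o.o..
..ooo..
..oo...
.......
.......
.......
gen 13: .......
.......
..oo...
..ovo..
..ooo..
..oo...
.......
.......
.......
gen 14: .......
.......
..oo...
..<oo..
..ooo..
..oo...
.......
.......
.......
gen 15: .......
.......
..oo...
...oo..
..voo..
..oo...
.......
.......
.......
gen 16: .......
.......
..oo...
...oo..
...>o..
..oo...
.......
.......
.......
gen 17: .......
.......
..oo...
...^o..
....o..
..oo...
.......
.......
.......
gen 18: .......
.......
..oo...
..<.o..
....o..
..oo...
.......
.......
.......
gen 19: .......
.......
..^o...
..o.o..
....o..
..oo...
.......
.......
.......
gen 20: .......
.......
.<.o...
..o.o..
....o..
..oo...
.......
.......
.......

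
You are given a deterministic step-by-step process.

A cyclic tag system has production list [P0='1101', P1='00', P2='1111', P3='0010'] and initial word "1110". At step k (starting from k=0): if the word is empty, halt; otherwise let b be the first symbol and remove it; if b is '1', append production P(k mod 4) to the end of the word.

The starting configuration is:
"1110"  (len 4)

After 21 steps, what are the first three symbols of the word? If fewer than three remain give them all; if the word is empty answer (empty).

010

gen 0: "1110"  (len 4)
gen 1: "1101101"  (len 7)
gen 2: "10110100"  (len 8)
gen 3: "01101001111"  (len 11)
gen 4: "1101001111"  (len 10)
gen 5: "1010011111101"  (len 13)
gen 6: "01001111110100"  (len 14)
gen 7: "1001111110100"  (len 13)
gen 8: "0011111101000010"  (len 16)
gen 9: "011111101000010"  (len 15)
gen 10: "11111101000010"  (len 14)
gen 11: "11111010000101111"  (len 17)
gen 12: "11110100001011110010"  (len 20)
gen 13: "11101000010111100101101"  (len 23)
gen 14: "110100001011110010110100"  (len 24)
gen 15: "101000010111100101101001111"  (len 27)
gen 16: "010000101111001011010011110010"  (len 30)
gen 17: "10000101111001011010011110010"  (len 29)
gen 18: "000010111100101101001111001000"  (len 30)
gen 19: "00010111100101101001111001000"  (len 29)
gen 20: "0010111100101101001111001000"  (len 28)
gen 21: "010111100101101001111001000"  (len 27)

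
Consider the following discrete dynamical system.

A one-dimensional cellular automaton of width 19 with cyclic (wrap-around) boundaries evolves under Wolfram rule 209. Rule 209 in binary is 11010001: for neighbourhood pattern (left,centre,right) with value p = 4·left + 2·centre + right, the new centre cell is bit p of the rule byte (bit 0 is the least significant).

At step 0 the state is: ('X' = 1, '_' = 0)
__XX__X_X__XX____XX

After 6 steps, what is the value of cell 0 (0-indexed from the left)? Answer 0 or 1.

1

t=0: __XX__X_X__XX____XX
t=1: X__XX____X__XXXX__X
t=2: XX__XXXX__X__XXXX__
t=3: _XX__XXXX__X__XXXX_
t=4: __XX__XXXX__X__XXXX
t=5: X__XX__XXXX__X__XXX
t=6: XX__XX__XXXX__X__XX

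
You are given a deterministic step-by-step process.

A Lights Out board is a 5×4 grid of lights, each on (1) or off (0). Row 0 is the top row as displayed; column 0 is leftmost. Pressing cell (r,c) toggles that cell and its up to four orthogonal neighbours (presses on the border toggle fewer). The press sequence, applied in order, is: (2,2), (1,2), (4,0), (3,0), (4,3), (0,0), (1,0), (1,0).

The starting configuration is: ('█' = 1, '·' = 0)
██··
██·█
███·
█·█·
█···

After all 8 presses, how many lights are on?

10

k=0  ██··
██·█
███·
█·█·
█···
k=1  ██··
████
█··█
█···
█···
k=2  ███·
█···
█·██
█···
█···
k=3  ███·
█···
█·██
····
·█··
k=4  ███·
█···
··██
██··
██··
k=5  ███·
█···
··██
██·█
████
k=6  ··█·
····
··██
██·█
████
k=7  █·█·
██··
█·██
██·█
████
k=8  ··█·
····
··██
██·█
████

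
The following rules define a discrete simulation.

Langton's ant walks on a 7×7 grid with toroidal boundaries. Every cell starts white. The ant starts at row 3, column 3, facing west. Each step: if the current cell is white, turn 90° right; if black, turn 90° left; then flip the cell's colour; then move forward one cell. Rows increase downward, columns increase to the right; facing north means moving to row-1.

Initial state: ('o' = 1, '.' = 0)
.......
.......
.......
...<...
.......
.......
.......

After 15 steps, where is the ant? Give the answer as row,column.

3,4

k=0  .......
.......
.......
...<...
.......
.......
.......
k=1  .......
.......
...^...
...o...
.......
.......
.......
k=2  .......
.......
...o>..
...o...
.......
.......
.......
k=3  .......
.......
...oo..
...ov..
.......
.......
.......
k=4  .......
.......
...oo..
...<o..
.......
.......
.......
k=5  .......
.......
...oo..
....o..
...v...
.......
.......
k=6  .......
.......
...oo..
....o..
..<o...
.......
.......
k=7  .......
.......
...oo..
..^.o..
..oo...
.......
.......
k=8  .......
.......
...oo..
..o>o..
..oo...
.......
.......
k=9  .......
.......
...oo..
..ooo..
..ov...
.......
.......
k=10  .......
.......
...oo..
..ooo..
..o.>..
.......
.......
k=11  .......
.......
...oo..
..ooo..
..o.o..
....v..
.......
k=12  .......
.......
...oo..
..ooo..
..o.o..
...<o..
.......
k=13  .......
.......
...oo..
..ooo..
..o^o..
...oo..
.......
k=14  .......
.......
...oo..
..ooo..
..oo>..
...oo..
.......
k=15  .......
.......
...oo..
..oo^..
..oo...
...oo..
.......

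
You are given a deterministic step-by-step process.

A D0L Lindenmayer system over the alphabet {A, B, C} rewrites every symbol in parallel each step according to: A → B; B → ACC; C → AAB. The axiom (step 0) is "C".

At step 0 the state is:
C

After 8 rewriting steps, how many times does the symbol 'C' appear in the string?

182

gen 0: C
gen 1: AAB
gen 2: BBACC
gen 3: ACCACCBAABAAB
gen 4: BAABAABBAABAABACCBBACCBBACC
gen 5: ACCBBACCBBACCACCBBACCBBACCBAABAABACCACCBAABAABACCACCBAABAAB
gen 6: BAABAABACCACCBAABAABACCACCBAABAABBAABAABACCACCBAABAABACCAC…BACCBAABAABBAABAABACCBBACCBBACCBAABAABBAABAABACCBBACCBBACC  (len 133)
gen 7: ACCBBACCBBACCBAABAABBAABAABACCBBACCBBACCBAABAABBAABAABACCB…CCBBACCBBACCACCBBACCBBACCBAABAABACCACCBAABAABACCACCBAABAAB  (len 285)
gen 8: BAABAABACCACCBAABAABACCACCBAABAABACCBBACCBBACCACCBBACCBBAC…BACCBAABAABBAABAABACCBBACCBBACCBAABAABBAABAABACCBBACCBBACC  (len 635)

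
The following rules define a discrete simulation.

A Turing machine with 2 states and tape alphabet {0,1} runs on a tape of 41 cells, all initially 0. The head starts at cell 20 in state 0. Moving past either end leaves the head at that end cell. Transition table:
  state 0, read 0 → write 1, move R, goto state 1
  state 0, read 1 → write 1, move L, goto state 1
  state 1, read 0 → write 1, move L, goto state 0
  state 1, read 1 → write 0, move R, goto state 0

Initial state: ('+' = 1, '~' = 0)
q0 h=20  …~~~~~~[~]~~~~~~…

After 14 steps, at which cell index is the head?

16

k=0  q0 h=20  …~~~~~~[~]~~~~~~…
k=1  q1 h=21  …~~~~~+[~]~~~~~~…
k=2  q0 h=20  …~~~~~~[+]+~~~~~…
k=3  q1 h=19  …~~~~~~[~]++~~~~…
k=4  q0 h=18  …~~~~~~[~]+++~~~…
k=5  q1 h=19  …~~~~~+[+]++~~~~…
k=6  q0 h=20  …~~~~+~[+]+~~~~~…
k=7  q1 h=19  …~~~~~+[~]++~~~~…
k=8  q0 h=18  …~~~~~~[+]+++~~~…
k=9  q1 h=17  …~~~~~~[~]++++~~…
k=10  q0 h=16  …~~~~~~[~]+++++~…
k=11  q1 h=17  …~~~~~+[+]++++~~…
k=12  q0 h=18  …~~~~+~[+]+++~~~…
k=13  q1 h=17  …~~~~~+[~]++++~~…
k=14  q0 h=16  …~~~~~~[+]+++++~…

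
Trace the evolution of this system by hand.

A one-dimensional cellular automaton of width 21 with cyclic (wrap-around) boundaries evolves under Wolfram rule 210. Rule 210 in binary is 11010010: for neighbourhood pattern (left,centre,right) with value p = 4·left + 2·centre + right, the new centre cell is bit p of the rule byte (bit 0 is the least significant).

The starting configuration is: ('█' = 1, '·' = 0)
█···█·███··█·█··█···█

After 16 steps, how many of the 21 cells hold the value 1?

9

0) █···█·███··█·█··█···█
1) ██·█···████···██·█·█·
2) ·█··█·█·████·█·█·····
3) █·██·····███····█····
4) ···██···█·███··█·█··█
5) █·█·██·█···████···██·
6) ·····█··█·█·████·█·█·
7) ····█·██·····███····█
8) █··█···██···█·███··█·
9) ·██·█·█·██·█···████··
10) █·█······█··█·█·████·
11) ···█····█·██·····███·
12) ··█·█··█···██···█·███
13) ██···██·█·█·██·█···██
14) ███·█·█······█··█·█·█
15) ███····█····█·██·····
16) ·███··█·█··█···██···█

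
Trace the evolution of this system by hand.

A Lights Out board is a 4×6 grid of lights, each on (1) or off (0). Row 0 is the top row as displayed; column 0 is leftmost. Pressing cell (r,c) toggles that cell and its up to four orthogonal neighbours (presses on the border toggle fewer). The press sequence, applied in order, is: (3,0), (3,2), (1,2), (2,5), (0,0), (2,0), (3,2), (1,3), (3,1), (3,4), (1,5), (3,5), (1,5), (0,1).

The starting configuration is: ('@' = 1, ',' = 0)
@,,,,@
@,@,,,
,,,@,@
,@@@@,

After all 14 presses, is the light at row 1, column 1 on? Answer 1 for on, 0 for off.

t=0: @,,,,@
@,@,,,
,,,@,@
,@@@@,
t=1: @,,,,@
@,@,,,
@,,@,@
@,@@@,
t=2: @,,,,@
@,@,,,
@,@@,@
@@,,@,
t=3: @,@,,@
@@,@,,
@,,@,@
@@,,@,
t=4: @,@,,@
@@,@,@
@,,@@,
@@,,@@
t=5: ,@@,,@
,@,@,@
@,,@@,
@@,,@@
t=6: ,@@,,@
@@,@,@
,@,@@,
,@,,@@
t=7: ,@@,,@
@@,@,@
,@@@@,
,,@@@@
t=8: ,@@@,@
@@@,@@
,@@,@,
,,@@@@
t=9: ,@@@,@
@@@,@@
,,@,@,
@@,@@@
t=10: ,@@@,@
@@@,@@
,,@,,,
@@,,,,
t=11: ,@@@,,
@@@,,,
,,@,,@
@@,,,,
t=12: ,@@@,,
@@@,,,
,,@,,,
@@,,@@
t=13: ,@@@,@
@@@,@@
,,@,,@
@@,,@@
t=14: @,,@,@
@,@,@@
,,@,,@
@@,,@@

0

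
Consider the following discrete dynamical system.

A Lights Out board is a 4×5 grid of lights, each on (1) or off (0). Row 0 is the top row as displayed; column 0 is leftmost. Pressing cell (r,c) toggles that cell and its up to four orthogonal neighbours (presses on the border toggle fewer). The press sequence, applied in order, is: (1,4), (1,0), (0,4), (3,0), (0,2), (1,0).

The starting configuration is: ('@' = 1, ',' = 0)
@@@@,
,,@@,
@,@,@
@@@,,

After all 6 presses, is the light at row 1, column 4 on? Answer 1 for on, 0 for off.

0

[0] @@@@,
,,@@,
@,@,@
@@@,,
[1] @@@@@
,,@,@
@,@,,
@@@,,
[2] ,@@@@
@@@,@
,,@,,
@@@,,
[3] ,@@,,
@@@,,
,,@,,
@@@,,
[4] ,@@,,
@@@,,
@,@,,
,,@,,
[5] ,,,@,
@@,,,
@,@,,
,,@,,
[6] @,,@,
,,,,,
,,@,,
,,@,,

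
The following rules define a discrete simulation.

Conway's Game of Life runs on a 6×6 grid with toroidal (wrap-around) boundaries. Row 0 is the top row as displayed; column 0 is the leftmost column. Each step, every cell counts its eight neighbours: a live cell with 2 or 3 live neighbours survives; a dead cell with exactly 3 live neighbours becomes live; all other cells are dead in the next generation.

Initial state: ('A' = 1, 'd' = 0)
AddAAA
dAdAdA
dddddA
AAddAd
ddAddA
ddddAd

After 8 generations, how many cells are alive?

4

k=0  AddAAA
dAdAdA
dddddA
AAddAd
ddAddA
ddddAd
k=1  AdAAdd
ddAAdd
dAAddA
AAddAd
AAdAAA
Addddd
k=2  ddAAdd
AdddAd
ddddAA
dddddd
ddAAAd
dddddd
k=3  dddAdd
ddddAd
ddddAA
dddddA
dddAdd
ddddAd
k=4  dddAAd
dddAAA
ddddAA
dddddA
ddddAd
dddAAd
k=5  ddAddd
dddddd
AddAdd
dddddA
dddAAA
dddddA
k=6  dddddd
dddddd
dddddd
AddAdA
AddddA
dddAdA
k=7  dddddd
dddddd
dddddd
AdddAA
dddddd
AdddAA
k=8  dddddA
dddddd
dddddA
dddddA
dddddd
dddddA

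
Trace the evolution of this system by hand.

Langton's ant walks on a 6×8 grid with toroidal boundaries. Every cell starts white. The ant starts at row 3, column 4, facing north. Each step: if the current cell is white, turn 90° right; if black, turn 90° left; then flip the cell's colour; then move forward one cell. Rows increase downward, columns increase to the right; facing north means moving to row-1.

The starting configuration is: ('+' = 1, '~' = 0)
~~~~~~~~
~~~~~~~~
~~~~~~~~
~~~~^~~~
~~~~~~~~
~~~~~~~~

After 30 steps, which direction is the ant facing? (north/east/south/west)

t=0: ~~~~~~~~
~~~~~~~~
~~~~~~~~
~~~~^~~~
~~~~~~~~
~~~~~~~~
t=1: ~~~~~~~~
~~~~~~~~
~~~~~~~~
~~~~+>~~
~~~~~~~~
~~~~~~~~
t=2: ~~~~~~~~
~~~~~~~~
~~~~~~~~
~~~~++~~
~~~~~v~~
~~~~~~~~
t=3: ~~~~~~~~
~~~~~~~~
~~~~~~~~
~~~~++~~
~~~~<+~~
~~~~~~~~
t=4: ~~~~~~~~
~~~~~~~~
~~~~~~~~
~~~~^+~~
~~~~++~~
~~~~~~~~
t=5: ~~~~~~~~
~~~~~~~~
~~~~~~~~
~~~<~+~~
~~~~++~~
~~~~~~~~
t=6: ~~~~~~~~
~~~~~~~~
~~~^~~~~
~~~+~+~~
~~~~++~~
~~~~~~~~
t=7: ~~~~~~~~
~~~~~~~~
~~~+>~~~
~~~+~+~~
~~~~++~~
~~~~~~~~
t=8: ~~~~~~~~
~~~~~~~~
~~~++~~~
~~~+v+~~
~~~~++~~
~~~~~~~~
t=9: ~~~~~~~~
~~~~~~~~
~~~++~~~
~~~<++~~
~~~~++~~
~~~~~~~~
t=10: ~~~~~~~~
~~~~~~~~
~~~++~~~
~~~~++~~
~~~v++~~
~~~~~~~~
t=11: ~~~~~~~~
~~~~~~~~
~~~++~~~
~~~~++~~
~~<+++~~
~~~~~~~~
t=12: ~~~~~~~~
~~~~~~~~
~~~++~~~
~~^~++~~
~~++++~~
~~~~~~~~
t=13: ~~~~~~~~
~~~~~~~~
~~~++~~~
~~+>++~~
~~++++~~
~~~~~~~~
t=14: ~~~~~~~~
~~~~~~~~
~~~++~~~
~~++++~~
~~+v++~~
~~~~~~~~
t=15: ~~~~~~~~
~~~~~~~~
~~~++~~~
~~++++~~
~~+~>+~~
~~~~~~~~
t=16: ~~~~~~~~
~~~~~~~~
~~~++~~~
~~++^+~~
~~+~~+~~
~~~~~~~~
t=17: ~~~~~~~~
~~~~~~~~
~~~++~~~
~~+<~+~~
~~+~~+~~
~~~~~~~~
t=18: ~~~~~~~~
~~~~~~~~
~~~++~~~
~~+~~+~~
~~+v~+~~
~~~~~~~~
t=19: ~~~~~~~~
~~~~~~~~
~~~++~~~
~~+~~+~~
~~<+~+~~
~~~~~~~~
t=20: ~~~~~~~~
~~~~~~~~
~~~++~~~
~~+~~+~~
~~~+~+~~
~~v~~~~~
t=21: ~~~~~~~~
~~~~~~~~
~~~++~~~
~~+~~+~~
~~~+~+~~
~<+~~~~~
t=22: ~~~~~~~~
~~~~~~~~
~~~++~~~
~~+~~+~~
~^~+~+~~
~++~~~~~
t=23: ~~~~~~~~
~~~~~~~~
~~~++~~~
~~+~~+~~
~+>+~+~~
~++~~~~~
t=24: ~~~~~~~~
~~~~~~~~
~~~++~~~
~~+~~+~~
~+++~+~~
~+v~~~~~
t=25: ~~~~~~~~
~~~~~~~~
~~~++~~~
~~+~~+~~
~+++~+~~
~+~>~~~~
t=26: ~~~v~~~~
~~~~~~~~
~~~++~~~
~~+~~+~~
~+++~+~~
~+~+~~~~
t=27: ~~<+~~~~
~~~~~~~~
~~~++~~~
~~+~~+~~
~+++~+~~
~+~+~~~~
t=28: ~~++~~~~
~~~~~~~~
~~~++~~~
~~+~~+~~
~+++~+~~
~+^+~~~~
t=29: ~~++~~~~
~~~~~~~~
~~~++~~~
~~+~~+~~
~+++~+~~
~++>~~~~
t=30: ~~++~~~~
~~~~~~~~
~~~++~~~
~~+~~+~~
~++^~+~~
~++~~~~~

north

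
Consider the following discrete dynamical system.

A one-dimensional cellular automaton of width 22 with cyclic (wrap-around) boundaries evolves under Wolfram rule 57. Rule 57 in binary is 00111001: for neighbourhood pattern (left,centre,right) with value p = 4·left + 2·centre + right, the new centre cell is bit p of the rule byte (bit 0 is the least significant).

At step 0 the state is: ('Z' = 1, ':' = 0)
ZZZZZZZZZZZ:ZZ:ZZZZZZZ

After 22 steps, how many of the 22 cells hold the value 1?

gen 0: ZZZZZZZZZZZ:ZZ:ZZZZZZZ
gen 1: :::::::::::ZZ:ZZ::::::
gen 2: ZZZZZZZZZZ:Z:ZZ:ZZZZZZ
gen 3: ::::::::::Z:ZZ:ZZ:::::
gen 4: ZZZZZZZZZ::ZZ:ZZ:ZZZZZ
gen 5: :::::::::Z:Z:ZZ:ZZ::::
gen 6: ZZZZZZZZ::Z:ZZ:ZZ:ZZZZ
gen 7: ::::::::Z::ZZ:ZZ:ZZ:::
gen 8: ZZZZZZZ::Z:Z:ZZ:ZZ:ZZZ
gen 9: :::::::Z::Z:ZZ:ZZ:ZZ::
gen 10: ZZZZZZ::Z::ZZ:ZZ:ZZ:ZZ
gen 11: ::::::Z::Z:Z:ZZ:ZZ:ZZ:
gen 12: ZZZZZ::Z::Z:ZZ:ZZ:ZZ:Z
gen 13: :::::Z::Z::ZZ:ZZ:ZZ:ZZ
gen 14: ZZZZ::Z::Z:Z:ZZ:ZZ:ZZ:
gen 15: Z:::Z::Z::Z:ZZ:ZZ:ZZ:Z
gen 16: :ZZ::Z::Z::ZZ:ZZ:ZZ:ZZ
gen 17: ZZ:Z::Z::Z:Z:ZZ:ZZ:ZZ:
gen 18: Z:Z:Z::Z::Z:ZZ:ZZ:ZZ:Z
gen 19: :Z:Z:Z::Z::ZZ:ZZ:ZZ:ZZ
gen 20: Z:Z:Z:Z::Z:Z:ZZ:ZZ:ZZ:
gen 21: :Z:Z:Z:Z::Z:ZZ:ZZ:ZZ:Z
gen 22: Z:Z:Z:Z:Z::ZZ:ZZ:ZZ:Z:

12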